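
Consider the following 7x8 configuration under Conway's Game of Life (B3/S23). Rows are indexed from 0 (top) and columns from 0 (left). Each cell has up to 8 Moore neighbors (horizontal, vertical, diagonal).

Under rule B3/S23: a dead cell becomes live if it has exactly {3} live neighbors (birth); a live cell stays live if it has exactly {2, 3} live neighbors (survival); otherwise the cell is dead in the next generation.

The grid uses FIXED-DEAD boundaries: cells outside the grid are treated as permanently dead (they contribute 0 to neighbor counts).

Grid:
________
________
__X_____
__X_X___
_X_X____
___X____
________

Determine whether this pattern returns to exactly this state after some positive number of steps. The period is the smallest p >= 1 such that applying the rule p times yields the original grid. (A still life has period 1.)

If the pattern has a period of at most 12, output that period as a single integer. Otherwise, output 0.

Answer: 2

Derivation:
Simulating and comparing each generation to the original:
Gen 0 (original, given above): 6 live cells
Gen 1: 6 live cells, differs from original
Gen 2: 6 live cells, MATCHES original -> period = 2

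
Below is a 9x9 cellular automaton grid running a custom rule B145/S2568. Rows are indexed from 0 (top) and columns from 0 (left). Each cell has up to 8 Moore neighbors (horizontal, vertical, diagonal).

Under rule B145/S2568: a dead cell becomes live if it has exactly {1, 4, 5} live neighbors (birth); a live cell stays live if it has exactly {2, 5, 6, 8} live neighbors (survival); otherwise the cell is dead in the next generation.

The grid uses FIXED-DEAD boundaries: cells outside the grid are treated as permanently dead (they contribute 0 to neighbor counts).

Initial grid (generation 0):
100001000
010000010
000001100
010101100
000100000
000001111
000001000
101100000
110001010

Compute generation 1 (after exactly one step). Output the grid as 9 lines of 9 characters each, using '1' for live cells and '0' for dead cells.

Answer: 001010011
001000101
000100001
100010000
110011110
001101010
100001100
111000011
100000001

Derivation:
Simulating step by step:
Generation 0 (given above): 23 live cells
Generation 1: 31 live cells
(generation 1 grid is the final answer)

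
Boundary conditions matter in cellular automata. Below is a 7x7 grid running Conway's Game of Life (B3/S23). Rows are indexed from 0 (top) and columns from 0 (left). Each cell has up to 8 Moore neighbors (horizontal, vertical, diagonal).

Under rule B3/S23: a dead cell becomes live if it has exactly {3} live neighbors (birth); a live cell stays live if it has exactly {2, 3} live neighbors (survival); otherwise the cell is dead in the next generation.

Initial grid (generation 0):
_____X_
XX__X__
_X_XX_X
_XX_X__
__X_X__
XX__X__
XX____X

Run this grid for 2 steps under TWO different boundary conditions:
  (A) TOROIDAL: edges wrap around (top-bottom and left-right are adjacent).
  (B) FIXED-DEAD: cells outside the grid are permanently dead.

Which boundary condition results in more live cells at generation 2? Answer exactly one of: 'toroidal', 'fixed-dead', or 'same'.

Answer: fixed-dead

Derivation:
Under TOROIDAL boundary, generation 2:
___X___
XXXXX_X
____X_X
XX__X_X
X_X____
__XX___
X_X____
Population = 19

Under FIXED-DEAD boundary, generation 2:
_XXX___
_XXXX__
X___XX_
_X__X__
X_X__X_
X_XX_X_
XXX____
Population = 22

Comparison: toroidal=19, fixed-dead=22 -> fixed-dead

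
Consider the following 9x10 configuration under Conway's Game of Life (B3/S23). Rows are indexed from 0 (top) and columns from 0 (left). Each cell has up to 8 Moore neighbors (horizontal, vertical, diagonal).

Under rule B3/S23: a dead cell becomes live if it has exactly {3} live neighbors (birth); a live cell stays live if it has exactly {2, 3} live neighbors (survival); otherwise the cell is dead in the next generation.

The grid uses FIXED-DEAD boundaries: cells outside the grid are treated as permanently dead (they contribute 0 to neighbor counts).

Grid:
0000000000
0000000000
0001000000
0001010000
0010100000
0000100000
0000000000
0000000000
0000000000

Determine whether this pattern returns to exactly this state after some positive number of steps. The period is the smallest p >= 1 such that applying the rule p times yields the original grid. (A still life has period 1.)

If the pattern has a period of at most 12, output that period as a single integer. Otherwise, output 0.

Answer: 2

Derivation:
Simulating and comparing each generation to the original:
Gen 0 (original, given above): 6 live cells
Gen 1: 6 live cells, differs from original
Gen 2: 6 live cells, MATCHES original -> period = 2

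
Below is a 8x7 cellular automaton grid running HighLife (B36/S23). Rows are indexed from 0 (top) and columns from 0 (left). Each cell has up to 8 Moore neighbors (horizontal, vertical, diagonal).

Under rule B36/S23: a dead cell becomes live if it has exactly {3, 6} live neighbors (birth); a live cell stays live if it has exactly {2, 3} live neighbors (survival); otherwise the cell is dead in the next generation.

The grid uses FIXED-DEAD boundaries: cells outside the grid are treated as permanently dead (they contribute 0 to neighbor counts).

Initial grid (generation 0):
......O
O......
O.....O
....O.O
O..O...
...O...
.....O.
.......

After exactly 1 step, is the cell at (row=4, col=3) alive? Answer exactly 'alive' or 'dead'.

Simulating step by step:
Generation 0 (given above): 10 live cells
Generation 1: 5 live cells
.......
.......
.....O.
.....O.
...OO..
....O..
.......
.......

Cell (4,3) at generation 1: 1 -> alive

Answer: alive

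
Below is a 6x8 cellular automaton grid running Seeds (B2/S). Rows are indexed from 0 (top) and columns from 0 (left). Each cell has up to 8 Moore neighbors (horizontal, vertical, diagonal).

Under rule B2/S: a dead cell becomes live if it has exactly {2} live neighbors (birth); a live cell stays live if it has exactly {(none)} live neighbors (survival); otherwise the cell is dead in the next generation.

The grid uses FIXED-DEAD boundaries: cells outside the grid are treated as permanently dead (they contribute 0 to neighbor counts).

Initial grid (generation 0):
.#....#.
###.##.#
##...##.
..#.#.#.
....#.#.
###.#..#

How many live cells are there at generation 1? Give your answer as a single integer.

Answer: 7

Derivation:
Simulating step by step:
Generation 0 (given above): 22 live cells
Generation 1: 7 live cells
...##..#
...#....
........
#.......
#.......
......#.
Population at generation 1: 7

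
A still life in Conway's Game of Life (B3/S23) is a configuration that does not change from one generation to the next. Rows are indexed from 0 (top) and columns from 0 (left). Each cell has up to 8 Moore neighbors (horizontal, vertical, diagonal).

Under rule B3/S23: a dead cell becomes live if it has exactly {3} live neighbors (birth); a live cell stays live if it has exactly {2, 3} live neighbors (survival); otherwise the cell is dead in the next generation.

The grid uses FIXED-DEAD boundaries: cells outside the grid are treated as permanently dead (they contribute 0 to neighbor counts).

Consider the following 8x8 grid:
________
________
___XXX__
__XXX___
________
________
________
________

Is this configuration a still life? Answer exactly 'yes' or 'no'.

Compute generation 1 and compare to generation 0 (given above):
Generation 1:
________
____X___
__X__X__
__X__X__
___X____
________
________
________
Cell (1,4) differs: gen0=0 vs gen1=1 -> NOT a still life.

Answer: no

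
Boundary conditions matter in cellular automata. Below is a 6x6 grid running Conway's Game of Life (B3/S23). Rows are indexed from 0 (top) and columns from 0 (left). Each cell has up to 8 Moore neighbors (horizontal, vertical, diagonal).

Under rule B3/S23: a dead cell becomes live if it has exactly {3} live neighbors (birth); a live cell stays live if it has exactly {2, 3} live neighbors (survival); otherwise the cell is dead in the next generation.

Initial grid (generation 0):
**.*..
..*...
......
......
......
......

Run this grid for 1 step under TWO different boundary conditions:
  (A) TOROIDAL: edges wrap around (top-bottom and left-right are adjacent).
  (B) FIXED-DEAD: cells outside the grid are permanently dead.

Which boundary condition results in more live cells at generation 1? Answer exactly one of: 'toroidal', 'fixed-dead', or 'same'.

Answer: same

Derivation:
Under TOROIDAL boundary, generation 1:
.**...
.**...
......
......
......
......
Population = 4

Under FIXED-DEAD boundary, generation 1:
.**...
.**...
......
......
......
......
Population = 4

Comparison: toroidal=4, fixed-dead=4 -> same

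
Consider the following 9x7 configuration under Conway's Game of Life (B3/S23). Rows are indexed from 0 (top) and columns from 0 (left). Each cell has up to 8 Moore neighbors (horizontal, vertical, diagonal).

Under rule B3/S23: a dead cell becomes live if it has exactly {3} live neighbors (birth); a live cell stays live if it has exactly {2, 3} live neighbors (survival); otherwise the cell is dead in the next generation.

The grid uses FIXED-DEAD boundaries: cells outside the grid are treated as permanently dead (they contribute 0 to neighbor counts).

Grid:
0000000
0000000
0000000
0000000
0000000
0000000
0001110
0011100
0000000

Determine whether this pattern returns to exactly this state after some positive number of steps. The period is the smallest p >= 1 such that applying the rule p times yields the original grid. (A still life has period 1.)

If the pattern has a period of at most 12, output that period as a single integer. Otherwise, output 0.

Answer: 2

Derivation:
Simulating and comparing each generation to the original:
Gen 0 (original, given above): 6 live cells
Gen 1: 6 live cells, differs from original
Gen 2: 6 live cells, MATCHES original -> period = 2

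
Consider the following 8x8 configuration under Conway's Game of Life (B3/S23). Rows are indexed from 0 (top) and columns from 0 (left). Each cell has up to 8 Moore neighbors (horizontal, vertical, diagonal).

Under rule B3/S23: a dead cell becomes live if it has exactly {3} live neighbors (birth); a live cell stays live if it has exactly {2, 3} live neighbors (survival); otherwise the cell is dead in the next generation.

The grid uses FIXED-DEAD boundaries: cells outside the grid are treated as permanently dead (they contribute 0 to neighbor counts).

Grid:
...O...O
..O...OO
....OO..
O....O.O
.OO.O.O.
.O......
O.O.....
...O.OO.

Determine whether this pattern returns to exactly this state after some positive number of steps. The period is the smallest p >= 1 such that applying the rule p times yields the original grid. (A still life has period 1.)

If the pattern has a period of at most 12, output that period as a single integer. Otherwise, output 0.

Answer: 0

Derivation:
Simulating and comparing each generation to the original:
Gen 0 (original, given above): 20 live cells
Gen 1: 21 live cells, differs from original
Gen 2: 15 live cells, differs from original
Gen 3: 16 live cells, differs from original
Gen 4: 11 live cells, differs from original
Gen 5: 13 live cells, differs from original
Gen 6: 11 live cells, differs from original
Gen 7: 11 live cells, differs from original
Gen 8: 13 live cells, differs from original
Gen 9: 10 live cells, differs from original
Gen 10: 11 live cells, differs from original
Gen 11: 12 live cells, differs from original
Gen 12: 16 live cells, differs from original
No period found within 12 steps.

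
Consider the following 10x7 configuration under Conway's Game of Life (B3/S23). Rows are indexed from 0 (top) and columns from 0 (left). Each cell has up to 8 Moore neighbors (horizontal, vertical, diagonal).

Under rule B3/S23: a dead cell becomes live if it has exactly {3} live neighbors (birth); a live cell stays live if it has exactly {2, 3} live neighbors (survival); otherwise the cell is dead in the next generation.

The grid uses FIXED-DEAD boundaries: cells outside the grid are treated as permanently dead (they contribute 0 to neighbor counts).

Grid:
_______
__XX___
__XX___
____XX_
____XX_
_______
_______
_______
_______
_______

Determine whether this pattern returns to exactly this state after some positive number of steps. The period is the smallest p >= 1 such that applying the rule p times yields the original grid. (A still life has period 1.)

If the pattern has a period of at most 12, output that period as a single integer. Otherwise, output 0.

Answer: 2

Derivation:
Simulating and comparing each generation to the original:
Gen 0 (original, given above): 8 live cells
Gen 1: 6 live cells, differs from original
Gen 2: 8 live cells, MATCHES original -> period = 2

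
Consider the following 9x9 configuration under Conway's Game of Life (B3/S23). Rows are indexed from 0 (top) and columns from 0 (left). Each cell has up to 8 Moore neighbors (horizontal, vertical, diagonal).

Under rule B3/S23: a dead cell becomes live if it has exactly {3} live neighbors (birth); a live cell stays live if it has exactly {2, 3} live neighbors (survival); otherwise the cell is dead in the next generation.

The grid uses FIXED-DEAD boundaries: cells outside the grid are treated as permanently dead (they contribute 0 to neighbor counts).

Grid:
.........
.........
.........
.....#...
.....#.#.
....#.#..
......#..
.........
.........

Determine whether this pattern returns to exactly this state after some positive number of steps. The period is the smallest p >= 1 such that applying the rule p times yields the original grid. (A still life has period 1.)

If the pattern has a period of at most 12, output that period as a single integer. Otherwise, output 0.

Answer: 2

Derivation:
Simulating and comparing each generation to the original:
Gen 0 (original, given above): 6 live cells
Gen 1: 6 live cells, differs from original
Gen 2: 6 live cells, MATCHES original -> period = 2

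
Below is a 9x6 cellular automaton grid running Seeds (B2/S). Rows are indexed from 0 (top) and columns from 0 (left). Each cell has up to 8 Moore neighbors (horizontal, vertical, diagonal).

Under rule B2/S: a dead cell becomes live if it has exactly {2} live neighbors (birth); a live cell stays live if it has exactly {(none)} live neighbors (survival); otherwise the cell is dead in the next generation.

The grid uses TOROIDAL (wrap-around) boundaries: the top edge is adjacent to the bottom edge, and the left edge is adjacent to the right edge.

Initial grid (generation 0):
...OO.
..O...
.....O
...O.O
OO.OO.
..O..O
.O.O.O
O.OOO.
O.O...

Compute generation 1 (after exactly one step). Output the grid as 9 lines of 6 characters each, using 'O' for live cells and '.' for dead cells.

Answer: .....O
.....O
O.OO..
.O....
......
......
......
......
......

Derivation:
Simulating step by step:
Generation 0 (given above): 21 live cells
Generation 1: 6 live cells
(generation 1 grid is the final answer)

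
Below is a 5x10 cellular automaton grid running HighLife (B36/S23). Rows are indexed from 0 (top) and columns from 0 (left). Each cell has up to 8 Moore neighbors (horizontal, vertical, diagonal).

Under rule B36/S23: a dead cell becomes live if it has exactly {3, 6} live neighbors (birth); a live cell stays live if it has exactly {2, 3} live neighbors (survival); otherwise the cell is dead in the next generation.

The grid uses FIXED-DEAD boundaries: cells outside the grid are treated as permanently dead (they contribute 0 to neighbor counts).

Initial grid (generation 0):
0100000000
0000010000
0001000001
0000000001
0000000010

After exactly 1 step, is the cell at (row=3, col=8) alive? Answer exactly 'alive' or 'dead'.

Answer: alive

Derivation:
Simulating step by step:
Generation 0 (given above): 6 live cells
Generation 1: 2 live cells
0000000000
0000000000
0000000000
0000000011
0000000000

Cell (3,8) at generation 1: 1 -> alive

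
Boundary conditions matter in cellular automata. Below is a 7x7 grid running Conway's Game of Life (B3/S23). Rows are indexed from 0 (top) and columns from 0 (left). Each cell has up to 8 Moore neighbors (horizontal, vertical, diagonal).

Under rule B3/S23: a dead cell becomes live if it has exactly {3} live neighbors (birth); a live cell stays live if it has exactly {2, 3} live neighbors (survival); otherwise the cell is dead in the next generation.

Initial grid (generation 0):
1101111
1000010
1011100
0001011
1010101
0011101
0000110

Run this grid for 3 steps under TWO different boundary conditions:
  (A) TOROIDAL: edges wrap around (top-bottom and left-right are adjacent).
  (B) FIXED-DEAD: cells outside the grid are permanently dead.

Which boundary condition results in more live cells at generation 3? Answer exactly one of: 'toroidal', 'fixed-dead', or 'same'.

Under TOROIDAL boundary, generation 3:
1110000
1001000
0011000
0101000
0000000
1000011
0100001
Population = 14

Under FIXED-DEAD boundary, generation 3:
1100111
1001100
0110000
0001000
0100000
0101101
0010000
Population = 17

Comparison: toroidal=14, fixed-dead=17 -> fixed-dead

Answer: fixed-dead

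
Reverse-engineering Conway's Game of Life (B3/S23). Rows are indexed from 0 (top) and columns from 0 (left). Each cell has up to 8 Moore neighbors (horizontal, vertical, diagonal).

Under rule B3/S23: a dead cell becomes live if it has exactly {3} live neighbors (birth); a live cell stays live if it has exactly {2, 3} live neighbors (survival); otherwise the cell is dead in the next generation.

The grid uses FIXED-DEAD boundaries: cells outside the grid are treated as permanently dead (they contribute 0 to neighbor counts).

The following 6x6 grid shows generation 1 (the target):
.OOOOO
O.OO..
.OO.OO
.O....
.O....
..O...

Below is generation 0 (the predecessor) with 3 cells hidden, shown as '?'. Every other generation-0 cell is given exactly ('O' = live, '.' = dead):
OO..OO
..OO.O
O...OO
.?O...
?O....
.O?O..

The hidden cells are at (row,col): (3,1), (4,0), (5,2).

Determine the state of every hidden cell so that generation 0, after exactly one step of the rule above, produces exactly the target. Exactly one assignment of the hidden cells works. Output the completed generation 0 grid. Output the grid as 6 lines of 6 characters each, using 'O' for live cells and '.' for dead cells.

Answer: OO..OO
..OO.O
O...OO
..O...
.O....
.O.O..

Derivation:
Hidden generation-0 cells (in order): (3,1), (4,0), (5,2).
A hidden cell only influences target cells in its own 3x3 neighborhood. Try each of the 2^3 = 8 assignments, step the completed generation 0 forward once under B3/S23, and compare with the target:
  (3,1)=. (4,0)=. (5,2)=. -> step reproduces the target at every cell -> ACCEPT
  (3,1)=. (4,0)=. (5,2)=O -> step gives (4,3)='O' but target has '.' -> reject
  (3,1)=. (4,0)=O (5,2)=. -> step gives (3,0)='O' but target has '.' -> reject
  (3,1)=. (4,0)=O (5,2)=O -> step gives (3,0)='O' but target has '.' -> reject
  (3,1)=O (4,0)=. (5,2)=. -> step gives (2,1)='.' but target has 'O' -> reject
  (3,1)=O (4,0)=. (5,2)=O -> step gives (2,1)='.' but target has 'O' -> reject
  (3,1)=O (4,0)=O (5,2)=. -> step gives (2,1)='.' but target has 'O' -> reject
  (3,1)=O (4,0)=O (5,2)=O -> step gives (2,1)='.' but target has 'O' -> reject
Unique solution: (3,1)=dead, (4,0)=dead, (5,2)=dead.
Check: live-neighbor counts of every cell in the completed generation 0:
123332
342364
033432
231222
224210
213010
Applying B3/S23 to generation 0 with these counts gives:
.OOOOO
O.OO..
.OO.OO
.O....
.O....
..O...
which matches the target exactly.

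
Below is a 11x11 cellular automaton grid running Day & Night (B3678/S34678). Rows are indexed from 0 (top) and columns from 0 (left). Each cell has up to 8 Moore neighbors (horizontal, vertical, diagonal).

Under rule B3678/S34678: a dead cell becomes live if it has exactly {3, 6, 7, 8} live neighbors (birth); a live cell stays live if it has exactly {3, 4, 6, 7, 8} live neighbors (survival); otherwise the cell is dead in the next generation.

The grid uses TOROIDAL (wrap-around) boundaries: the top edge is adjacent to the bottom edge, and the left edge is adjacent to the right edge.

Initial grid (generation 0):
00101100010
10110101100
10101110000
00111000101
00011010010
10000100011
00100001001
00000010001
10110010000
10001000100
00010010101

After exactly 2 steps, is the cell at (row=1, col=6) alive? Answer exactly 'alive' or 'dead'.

Answer: alive

Derivation:
Simulating step by step:
Generation 0 (given above): 44 live cells
Generation 1: 53 live cells
01101100011
00101000001
00110110111
01110111010
10111000110
00011010111
00000010001
11110001000
01000101001
01100100011
00010001000
Generation 2: 55 live cells
10101000000
00111010111
10000110111
11111111100
00010000000
10111000101
01001100101
11100000001
10111000111
00101000100
00010110100

Cell (1,6) at generation 2: 1 -> alive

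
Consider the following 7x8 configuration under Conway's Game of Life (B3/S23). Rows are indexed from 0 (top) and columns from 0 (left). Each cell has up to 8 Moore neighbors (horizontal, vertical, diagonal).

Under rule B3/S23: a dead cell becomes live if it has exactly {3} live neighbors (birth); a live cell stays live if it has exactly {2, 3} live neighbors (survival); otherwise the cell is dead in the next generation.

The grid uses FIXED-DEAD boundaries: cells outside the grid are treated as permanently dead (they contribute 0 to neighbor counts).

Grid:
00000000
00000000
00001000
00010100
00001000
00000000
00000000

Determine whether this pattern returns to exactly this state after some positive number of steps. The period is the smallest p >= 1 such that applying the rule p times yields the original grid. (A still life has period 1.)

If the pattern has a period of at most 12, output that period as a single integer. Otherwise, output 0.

Answer: 1

Derivation:
Simulating and comparing each generation to the original:
Gen 0 (original, given above): 4 live cells
Gen 1: 4 live cells, MATCHES original -> period = 1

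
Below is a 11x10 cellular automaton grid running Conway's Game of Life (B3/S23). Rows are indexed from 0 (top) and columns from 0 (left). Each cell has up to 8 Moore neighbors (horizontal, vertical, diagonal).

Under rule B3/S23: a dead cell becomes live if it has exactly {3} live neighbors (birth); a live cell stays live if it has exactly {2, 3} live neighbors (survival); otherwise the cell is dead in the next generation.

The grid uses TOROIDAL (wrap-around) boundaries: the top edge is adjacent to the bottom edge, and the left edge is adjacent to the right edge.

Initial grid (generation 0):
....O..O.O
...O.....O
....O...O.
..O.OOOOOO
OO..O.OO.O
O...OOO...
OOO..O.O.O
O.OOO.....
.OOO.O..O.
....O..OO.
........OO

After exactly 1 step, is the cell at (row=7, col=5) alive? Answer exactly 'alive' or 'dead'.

Answer: alive

Derivation:
Simulating step by step:
Generation 0 (given above): 44 live cells
Generation 1: 28 live cells
O........O
...OO....O
....O.O...
.O..O.....
.O........
..OOO.....
..O......O
.....OO.O.
.O...O.OOO
..OOO..O..
.........O

Cell (7,5) at generation 1: 1 -> alive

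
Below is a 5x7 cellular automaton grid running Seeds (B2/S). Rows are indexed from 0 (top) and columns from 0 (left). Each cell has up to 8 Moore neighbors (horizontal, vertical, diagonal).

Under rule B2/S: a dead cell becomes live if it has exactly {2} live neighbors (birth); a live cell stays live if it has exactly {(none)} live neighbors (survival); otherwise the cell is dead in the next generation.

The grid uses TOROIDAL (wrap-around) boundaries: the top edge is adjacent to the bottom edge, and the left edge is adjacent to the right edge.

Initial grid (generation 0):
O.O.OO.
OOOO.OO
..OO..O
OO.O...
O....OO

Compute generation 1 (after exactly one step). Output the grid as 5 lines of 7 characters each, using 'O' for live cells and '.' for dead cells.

Simulating step by step:
Generation 0 (given above): 19 live cells
Generation 1: 0 live cells
(generation 1 grid is the final answer)

Answer: .......
.......
.......
.......
.......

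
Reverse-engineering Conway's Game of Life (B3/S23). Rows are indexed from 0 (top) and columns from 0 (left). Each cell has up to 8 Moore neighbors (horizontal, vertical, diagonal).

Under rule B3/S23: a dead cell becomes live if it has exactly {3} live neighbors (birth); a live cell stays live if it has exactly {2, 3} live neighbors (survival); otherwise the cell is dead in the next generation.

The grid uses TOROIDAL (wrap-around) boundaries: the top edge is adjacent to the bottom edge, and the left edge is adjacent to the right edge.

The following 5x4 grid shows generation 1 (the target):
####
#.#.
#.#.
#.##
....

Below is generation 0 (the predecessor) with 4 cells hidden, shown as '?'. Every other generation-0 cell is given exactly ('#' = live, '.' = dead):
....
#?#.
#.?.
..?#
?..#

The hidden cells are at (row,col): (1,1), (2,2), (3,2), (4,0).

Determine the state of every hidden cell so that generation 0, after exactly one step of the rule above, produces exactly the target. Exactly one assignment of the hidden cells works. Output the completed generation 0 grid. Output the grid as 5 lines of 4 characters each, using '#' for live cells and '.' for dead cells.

Hidden generation-0 cells (in order): (1,1), (2,2), (3,2), (4,0).
A hidden cell only influences target cells in its own 3x3 neighborhood. Try each of the 2^4 = 16 assignments, step the completed generation 0 forward once under B3/S23, and compare with the target:
  (1,1)=. (2,2)=. (3,2)=. (4,0)=. -> step gives (0,0)='.' but target has '#' -> reject
  (1,1)=. (2,2)=. (3,2)=. (4,0)=# -> step gives (0,2)='.' but target has '#' -> reject
  (1,1)=. (2,2)=. (3,2)=# (4,0)=. -> step gives (0,0)='.' but target has '#' -> reject
  (1,1)=. (2,2)=. (3,2)=# (4,0)=# -> step gives (0,2)='.' but target has '#' -> reject
  (1,1)=. (2,2)=# (3,2)=. (4,0)=. -> step gives (0,0)='.' but target has '#' -> reject
  (1,1)=. (2,2)=# (3,2)=. (4,0)=# -> step gives (0,2)='.' but target has '#' -> reject
  (1,1)=. (2,2)=# (3,2)=# (4,0)=. -> step gives (0,0)='.' but target has '#' -> reject
  (1,1)=. (2,2)=# (3,2)=# (4,0)=# -> step gives (0,2)='.' but target has '#' -> reject
  (1,1)=# (2,2)=. (3,2)=. (4,0)=. -> step gives (1,1)='#' but target has '.' -> reject
  (1,1)=# (2,2)=. (3,2)=. (4,0)=# -> step gives (0,0)='.' but target has '#' -> reject
  (1,1)=# (2,2)=. (3,2)=# (4,0)=. -> step gives (1,1)='#' but target has '.' -> reject
  (1,1)=# (2,2)=. (3,2)=# (4,0)=# -> step gives (0,0)='.' but target has '#' -> reject
  (1,1)=# (2,2)=# (3,2)=. (4,0)=. -> step reproduces the target at every cell -> ACCEPT
  (1,1)=# (2,2)=# (3,2)=. (4,0)=# -> step gives (0,0)='.' but target has '#' -> reject
  (1,1)=# (2,2)=# (3,2)=# (4,0)=. -> step gives (2,2)='.' but target has '#' -> reject
  (1,1)=# (2,2)=# (3,2)=# (4,0)=# -> step gives (0,0)='.' but target has '#' -> reject
Unique solution: (1,1)=live, (2,2)=live, (3,2)=dead, (4,0)=dead.
Check: live-neighbor counts of every cell in the completed generation 0:
3333
2424
3535
3233
2021
Applying B3/S23 to generation 0 with these counts gives:
####
#.#.
#.#.
#.##
....
which matches the target exactly.

Answer: ....
###.
#.#.
...#
...#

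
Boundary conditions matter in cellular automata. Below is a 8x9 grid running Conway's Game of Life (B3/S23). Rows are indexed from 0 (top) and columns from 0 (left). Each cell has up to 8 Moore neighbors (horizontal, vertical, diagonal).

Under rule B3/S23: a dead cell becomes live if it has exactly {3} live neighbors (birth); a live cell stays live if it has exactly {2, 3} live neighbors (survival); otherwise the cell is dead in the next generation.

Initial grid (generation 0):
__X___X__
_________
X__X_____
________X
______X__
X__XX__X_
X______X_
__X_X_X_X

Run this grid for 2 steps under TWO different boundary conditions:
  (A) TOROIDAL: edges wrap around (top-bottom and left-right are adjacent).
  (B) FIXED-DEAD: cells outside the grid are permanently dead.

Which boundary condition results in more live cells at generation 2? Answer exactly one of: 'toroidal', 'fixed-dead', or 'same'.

Under TOROIDAL boundary, generation 2:
__X__X_X_
_________
_________
_________
______XXX
X________
XXX_X____
_X_X____X
Population = 14

Under FIXED-DEAD boundary, generation 2:
_________
_________
_________
_________
______XX_
_________
_____X__X
_____X_XX
Population = 7

Comparison: toroidal=14, fixed-dead=7 -> toroidal

Answer: toroidal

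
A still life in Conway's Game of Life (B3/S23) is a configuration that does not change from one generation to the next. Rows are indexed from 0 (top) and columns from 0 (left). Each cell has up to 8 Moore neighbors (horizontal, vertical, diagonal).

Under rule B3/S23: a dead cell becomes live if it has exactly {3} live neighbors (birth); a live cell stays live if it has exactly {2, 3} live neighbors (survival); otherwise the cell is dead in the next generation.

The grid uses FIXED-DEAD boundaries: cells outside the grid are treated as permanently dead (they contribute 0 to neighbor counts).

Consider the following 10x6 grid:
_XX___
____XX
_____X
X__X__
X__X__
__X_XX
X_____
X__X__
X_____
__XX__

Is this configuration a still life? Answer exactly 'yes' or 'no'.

Answer: no

Derivation:
Compute generation 1 and compare to generation 0 (given above):
Generation 1:
______
____XX
_____X
____X_
_XXX__
_X_XX_
_X_XX_
XX____
_XXX__
______
Cell (0,1) differs: gen0=1 vs gen1=0 -> NOT a still life.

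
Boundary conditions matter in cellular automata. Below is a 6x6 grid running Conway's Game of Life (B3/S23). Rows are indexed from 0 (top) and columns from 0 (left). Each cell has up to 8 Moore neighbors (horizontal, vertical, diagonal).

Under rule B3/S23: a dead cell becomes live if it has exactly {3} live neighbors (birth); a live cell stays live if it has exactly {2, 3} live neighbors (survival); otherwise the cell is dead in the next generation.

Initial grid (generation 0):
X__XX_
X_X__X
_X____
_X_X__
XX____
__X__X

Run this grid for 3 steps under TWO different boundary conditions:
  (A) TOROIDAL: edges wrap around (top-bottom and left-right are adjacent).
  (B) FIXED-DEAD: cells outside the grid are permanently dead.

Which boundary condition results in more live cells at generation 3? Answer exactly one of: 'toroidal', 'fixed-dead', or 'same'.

Answer: toroidal

Derivation:
Under TOROIDAL boundary, generation 3:
______
XX__X_
_X_XXX
______
XX_XXX
_X__X_
Population = 14

Under FIXED-DEAD boundary, generation 3:
______
XX_XX_
_X_X__
X_XX__
X_X___
X_X___
Population = 13

Comparison: toroidal=14, fixed-dead=13 -> toroidal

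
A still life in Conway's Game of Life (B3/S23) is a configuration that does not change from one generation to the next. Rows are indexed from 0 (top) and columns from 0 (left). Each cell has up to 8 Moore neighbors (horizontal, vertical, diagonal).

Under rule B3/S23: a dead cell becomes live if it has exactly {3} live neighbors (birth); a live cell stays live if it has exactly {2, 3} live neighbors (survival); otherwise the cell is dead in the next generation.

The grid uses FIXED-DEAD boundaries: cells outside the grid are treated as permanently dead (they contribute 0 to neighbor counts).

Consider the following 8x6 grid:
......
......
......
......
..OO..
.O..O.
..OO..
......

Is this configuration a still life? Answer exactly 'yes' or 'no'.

Compute generation 1 and compare to generation 0 (given above):
Generation 1:
......
......
......
......
..OO..
.O..O.
..OO..
......
The grids are IDENTICAL -> still life.

Answer: yes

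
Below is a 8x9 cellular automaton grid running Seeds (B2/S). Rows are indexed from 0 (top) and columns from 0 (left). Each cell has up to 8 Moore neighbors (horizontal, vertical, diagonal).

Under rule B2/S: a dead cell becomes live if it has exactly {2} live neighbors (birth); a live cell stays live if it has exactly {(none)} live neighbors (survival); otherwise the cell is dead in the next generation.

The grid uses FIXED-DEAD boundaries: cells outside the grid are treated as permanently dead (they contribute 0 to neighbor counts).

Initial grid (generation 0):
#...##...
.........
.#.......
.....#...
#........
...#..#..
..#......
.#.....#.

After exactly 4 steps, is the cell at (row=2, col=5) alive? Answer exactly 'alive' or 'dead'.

Simulating step by step:
Generation 0 (given above): 11 live cells
Generation 1: 16 live cells
.........
##..##...
.........
##.......
....###..
.##......
.#.#..##.
..#......
Generation 2: 16 live cells
##..##...
.........
..#.##...
....#.#..
...#.....
#........
#........
.#.#..##.
Generation 3: 13 live cells
.........
#.#...#..
......#..
..#......
....##...
.#.......
..#...##.
#.#......
Generation 4: 23 live cells
.#.......
.#...#.#.
..##.#.#.
...##.#..
.###.....
..###..#.
#..#.....
...#..##.

Cell (2,5) at generation 4: 1 -> alive

Answer: alive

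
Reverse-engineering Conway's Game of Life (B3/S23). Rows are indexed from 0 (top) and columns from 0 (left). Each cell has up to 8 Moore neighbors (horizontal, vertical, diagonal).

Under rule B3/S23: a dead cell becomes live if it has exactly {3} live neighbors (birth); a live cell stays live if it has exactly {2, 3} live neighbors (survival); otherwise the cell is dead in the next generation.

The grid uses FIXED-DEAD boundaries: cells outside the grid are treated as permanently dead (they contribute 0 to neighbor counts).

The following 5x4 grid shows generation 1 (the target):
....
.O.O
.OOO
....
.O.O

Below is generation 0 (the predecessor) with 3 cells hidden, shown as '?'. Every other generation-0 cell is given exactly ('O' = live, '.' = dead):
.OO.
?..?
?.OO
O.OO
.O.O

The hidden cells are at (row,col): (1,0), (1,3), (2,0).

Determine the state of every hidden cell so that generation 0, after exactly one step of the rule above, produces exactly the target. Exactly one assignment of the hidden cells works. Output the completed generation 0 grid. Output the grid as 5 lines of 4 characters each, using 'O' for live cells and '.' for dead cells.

Hidden generation-0 cells (in order): (1,0), (1,3), (2,0).
A hidden cell only influences target cells in its own 3x3 neighborhood. Try each of the 2^3 = 8 assignments, step the completed generation 0 forward once under B3/S23, and compare with the target:
  (1,0)=. (1,3)=. (2,0)=. -> step reproduces the target at every cell -> ACCEPT
  (1,0)=. (1,3)=. (2,0)=O -> step gives (1,1)='.' but target has 'O' -> reject
  (1,0)=. (1,3)=O (2,0)=. -> step gives (0,2)='O' but target has '.' -> reject
  (1,0)=. (1,3)=O (2,0)=O -> step gives (0,2)='O' but target has '.' -> reject
  (1,0)=O (1,3)=. (2,0)=. -> step gives (0,1)='O' but target has '.' -> reject
  (1,0)=O (1,3)=. (2,0)=O -> step gives (0,1)='O' but target has '.' -> reject
  (1,0)=O (1,3)=O (2,0)=. -> step gives (0,1)='O' but target has '.' -> reject
  (1,0)=O (1,3)=O (2,0)=O -> step gives (0,1)='O' but target has '.' -> reject
Unique solution: (1,0)=dead, (1,3)=dead, (2,0)=dead.
Check: live-neighbor counts of every cell in the completed generation 0:
1111
1343
1333
1454
2242
Applying B3/S23 to generation 0 with these counts gives:
....
.O.O
.OOO
....
.O.O
which matches the target exactly.

Answer: .OO.
....
..OO
O.OO
.O.O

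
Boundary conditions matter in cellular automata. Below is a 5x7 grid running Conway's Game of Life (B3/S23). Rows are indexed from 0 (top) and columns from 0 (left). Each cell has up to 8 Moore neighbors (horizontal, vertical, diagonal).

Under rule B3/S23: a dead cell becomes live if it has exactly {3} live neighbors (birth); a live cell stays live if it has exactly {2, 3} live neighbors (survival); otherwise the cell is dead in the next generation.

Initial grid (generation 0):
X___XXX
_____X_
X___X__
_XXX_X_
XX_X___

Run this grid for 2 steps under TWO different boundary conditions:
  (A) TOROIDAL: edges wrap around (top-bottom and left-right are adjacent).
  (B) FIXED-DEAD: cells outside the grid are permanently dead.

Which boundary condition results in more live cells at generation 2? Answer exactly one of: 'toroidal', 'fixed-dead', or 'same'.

Under TOROIDAL boundary, generation 2:
XX__X_X
_______
_XXXXXX
X_____X
X_XX_XX
Population = 17

Under FIXED-DEAD boundary, generation 2:
_____XX
__X___X
__XXXX_
X____X_
__XXX__
Population = 13

Comparison: toroidal=17, fixed-dead=13 -> toroidal

Answer: toroidal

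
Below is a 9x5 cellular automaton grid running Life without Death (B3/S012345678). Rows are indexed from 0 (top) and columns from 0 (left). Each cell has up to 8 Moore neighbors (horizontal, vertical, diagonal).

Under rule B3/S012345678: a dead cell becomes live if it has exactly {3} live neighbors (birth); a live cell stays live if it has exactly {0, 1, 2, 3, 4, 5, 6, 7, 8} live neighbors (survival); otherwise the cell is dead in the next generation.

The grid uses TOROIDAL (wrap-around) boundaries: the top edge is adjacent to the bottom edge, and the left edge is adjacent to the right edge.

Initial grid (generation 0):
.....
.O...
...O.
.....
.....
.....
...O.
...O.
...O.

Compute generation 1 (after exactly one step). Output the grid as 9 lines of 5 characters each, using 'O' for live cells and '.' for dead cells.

Simulating step by step:
Generation 0 (given above): 5 live cells
Generation 1: 7 live cells
(generation 1 grid is the final answer)

Answer: .....
.O...
...O.
.....
.....
.....
...O.
..OOO
...O.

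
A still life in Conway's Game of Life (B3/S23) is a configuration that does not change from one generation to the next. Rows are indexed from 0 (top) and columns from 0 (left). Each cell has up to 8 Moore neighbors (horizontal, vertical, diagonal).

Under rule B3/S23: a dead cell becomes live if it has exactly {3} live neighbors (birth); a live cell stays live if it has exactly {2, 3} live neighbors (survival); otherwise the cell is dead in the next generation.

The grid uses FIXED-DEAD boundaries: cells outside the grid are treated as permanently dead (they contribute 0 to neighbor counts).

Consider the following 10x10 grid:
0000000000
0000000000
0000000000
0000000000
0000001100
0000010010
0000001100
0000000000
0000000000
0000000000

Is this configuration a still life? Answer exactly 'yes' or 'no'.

Compute generation 1 and compare to generation 0 (given above):
Generation 1:
0000000000
0000000000
0000000000
0000000000
0000001100
0000010010
0000001100
0000000000
0000000000
0000000000
The grids are IDENTICAL -> still life.

Answer: yes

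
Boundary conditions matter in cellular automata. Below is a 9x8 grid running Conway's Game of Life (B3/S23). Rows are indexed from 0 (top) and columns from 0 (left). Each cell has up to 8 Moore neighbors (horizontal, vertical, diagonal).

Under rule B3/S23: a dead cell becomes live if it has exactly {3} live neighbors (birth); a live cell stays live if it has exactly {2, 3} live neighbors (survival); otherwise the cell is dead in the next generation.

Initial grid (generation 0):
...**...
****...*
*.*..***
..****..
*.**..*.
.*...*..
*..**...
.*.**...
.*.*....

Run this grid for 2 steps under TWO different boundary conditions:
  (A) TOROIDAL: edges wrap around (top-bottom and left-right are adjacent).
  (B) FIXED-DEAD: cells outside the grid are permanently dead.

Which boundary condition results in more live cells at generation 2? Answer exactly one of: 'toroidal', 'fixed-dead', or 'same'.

Under TOROIDAL boundary, generation 2:
........
....**..
........
........
.*....*.
.**.**.*
....*.*.
***.....
........
Population = 14

Under FIXED-DEAD boundary, generation 2:
....*...
**...*..
.......*
.......*
......*.
***.***.
....*...
**.*....
........
Population = 17

Comparison: toroidal=14, fixed-dead=17 -> fixed-dead

Answer: fixed-dead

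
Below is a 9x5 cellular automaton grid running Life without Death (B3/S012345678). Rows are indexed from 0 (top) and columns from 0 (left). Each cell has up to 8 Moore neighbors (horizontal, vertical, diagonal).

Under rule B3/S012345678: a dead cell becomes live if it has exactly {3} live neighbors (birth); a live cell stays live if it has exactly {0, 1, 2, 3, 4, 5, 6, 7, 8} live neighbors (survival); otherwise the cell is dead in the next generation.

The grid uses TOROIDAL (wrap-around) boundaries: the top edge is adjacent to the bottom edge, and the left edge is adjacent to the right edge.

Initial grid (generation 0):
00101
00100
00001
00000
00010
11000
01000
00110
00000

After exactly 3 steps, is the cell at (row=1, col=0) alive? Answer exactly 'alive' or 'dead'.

Answer: dead

Derivation:
Simulating step by step:
Generation 0 (given above): 10 live cells
Generation 1: 14 live cells
00111
00100
00001
00000
00010
11100
11000
00110
00100
Generation 2: 23 live cells
01111
00101
00001
00000
01110
11101
11011
00110
01101
Generation 3: 28 live cells
01111
01101
00011
00110
01111
11101
11011
00110
01101

Cell (1,0) at generation 3: 0 -> dead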